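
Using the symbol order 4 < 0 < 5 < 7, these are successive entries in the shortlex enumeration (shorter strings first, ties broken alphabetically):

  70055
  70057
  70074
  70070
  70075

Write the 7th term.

70544

Continuing the enumeration 2 steps past 70075: 70075 → 70077 → (answer).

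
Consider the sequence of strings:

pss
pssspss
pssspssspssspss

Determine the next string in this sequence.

Every step duplicates the string with 's' between the halves.
One more doubling of pssspssspssspss gives the answer.

pssspssspssspssspssspssspssspss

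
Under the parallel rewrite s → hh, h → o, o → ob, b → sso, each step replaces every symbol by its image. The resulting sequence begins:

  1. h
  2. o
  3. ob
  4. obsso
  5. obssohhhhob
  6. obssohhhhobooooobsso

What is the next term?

Rewriting the 20 symbols of obssohhhhobooooobsso one by one yields ob sso hh hh ob o o o o ob sso ob ob ob ob ob sso hh hh ob; concatenated:

obssohhhhobooooobssoobobobobobssohhhhob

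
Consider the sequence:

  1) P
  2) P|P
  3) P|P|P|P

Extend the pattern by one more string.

P|P|P|P|P|P|P|P

Each string is two copies of the previous one joined by '|'.
So the next term is two copies of P|P|P|P with '|' between the halves.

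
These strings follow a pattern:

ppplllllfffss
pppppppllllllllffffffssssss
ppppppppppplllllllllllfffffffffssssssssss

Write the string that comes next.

Term n consists of 4n-1 p's, followed by 3n+2 l's, followed by 3n f's, followed by 4n-2 s's (n = 1, 2, …).
For the next term, n = 4, so the run lengths are 15, 14, 12, 14.

pppppppppppppppllllllllllllllffffffffffffssssssssssssss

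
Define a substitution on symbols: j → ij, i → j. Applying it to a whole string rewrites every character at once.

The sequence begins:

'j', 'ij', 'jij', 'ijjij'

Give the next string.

jijijjij

Expanding ijjij: i→j, j→ij, j→ij, i→j, j→ij. Concatenated: j ij ij j ij.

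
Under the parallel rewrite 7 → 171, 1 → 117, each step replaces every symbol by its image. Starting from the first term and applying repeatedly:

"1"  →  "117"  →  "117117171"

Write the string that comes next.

Rewriting each symbol of 117117171: 1→117, 1→117, 7→171, 1→117, 1→117, 7→171, 1→117, 7→171, 1→117, which concatenates to 117 117 171 117 117 171 117 171 117.

117117171117117171117171117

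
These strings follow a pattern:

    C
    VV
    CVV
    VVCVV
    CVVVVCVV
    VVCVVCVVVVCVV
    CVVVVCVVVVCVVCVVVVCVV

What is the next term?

This is a Fibonacci-style word recurrence s(k) = s(k−2)·s(k−1): e.g. C·VV = CVV.
The next term joins VVCVVCVVVVCVV and CVVVVCVVVVCVVCVVVVCVV.

VVCVVCVVVVCVVCVVVVCVVVVCVVCVVVVCVV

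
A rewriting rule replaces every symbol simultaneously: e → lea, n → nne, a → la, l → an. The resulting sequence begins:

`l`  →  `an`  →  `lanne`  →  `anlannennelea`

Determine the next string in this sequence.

lanneanlannenneleannenneleaanleala

φ(anlannennelea) expands symbol-by-symbol to la nne an la nne nne lea nne nne lea an lea la; joining the 13 pieces gives the next term.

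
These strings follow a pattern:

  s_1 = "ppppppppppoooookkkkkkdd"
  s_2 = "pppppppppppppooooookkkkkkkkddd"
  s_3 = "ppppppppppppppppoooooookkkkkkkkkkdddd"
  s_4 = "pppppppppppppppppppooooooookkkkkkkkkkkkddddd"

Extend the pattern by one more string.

ppppppppppppppppppppppoooooooookkkkkkkkkkkkkkdddddd

Each string has the form p^{3n+1} o^{n+2} k^{2n} d^{n-1}, where the shown terms are n = 3, 4, 5, 6.
At n = 7 the blocks have lengths 22, 9, 14, 6.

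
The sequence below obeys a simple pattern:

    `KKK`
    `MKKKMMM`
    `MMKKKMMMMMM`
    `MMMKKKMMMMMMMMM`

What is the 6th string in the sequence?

Each term wraps the previous one in M on the left and MMM on the right.
From MMMKKKMMMMMMMMM, 2 further steps: MMMKKKMMMMMMMMM → MMMMKKKMMMMMMMMMMMM → (answer).

MMMMMKKKMMMMMMMMMMMMMMM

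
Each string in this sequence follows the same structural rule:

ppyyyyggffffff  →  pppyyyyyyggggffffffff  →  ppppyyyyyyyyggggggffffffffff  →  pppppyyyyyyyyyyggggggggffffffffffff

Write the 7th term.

Term n consists of n p's, followed by 2n y's, followed by 2n-2 g's, followed by 2n+2 f's, where the shown terms are n = 2, 3, 4, 5.
For term 7, n = 8, so the run lengths are 8, 16, 14, 18.

ppppppppyyyyyyyyyyyyyyyyggggggggggggggffffffffffffffffff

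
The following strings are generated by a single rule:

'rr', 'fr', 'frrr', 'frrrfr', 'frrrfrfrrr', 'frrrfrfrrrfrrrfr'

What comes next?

From term 3 onward, concatenate the last term with the second-to-last: fr·rr = frrr, frrr·fr = frrrfr, …
So term 7 is frrrfrfrrrfrrrfr·frrrfrfrrr.

frrrfrfrrrfrrrfrfrrrfrfrrr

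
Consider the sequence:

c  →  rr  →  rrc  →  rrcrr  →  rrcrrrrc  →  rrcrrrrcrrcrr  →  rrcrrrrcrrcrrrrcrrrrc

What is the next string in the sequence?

rrcrrrrcrrcrrrrcrrrrcrrcrrrrcrrcrr

From term 3 onward, concatenate the last term with the second-to-last: rr·c = rrc, rrc·rr = rrcrr, …
The next term joins rrcrrrrcrrcrrrrcrrrrc and rrcrrrrcrrcrr.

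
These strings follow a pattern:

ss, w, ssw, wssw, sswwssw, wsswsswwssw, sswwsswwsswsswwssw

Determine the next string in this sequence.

wsswsswwsswsswwsswwsswsswwssw

From term 3 onward, concatenate the second-to-last term with the last: ss·w = ssw, w·ssw = wssw, …
The next term joins wsswsswwssw and sswwsswwsswsswwssw.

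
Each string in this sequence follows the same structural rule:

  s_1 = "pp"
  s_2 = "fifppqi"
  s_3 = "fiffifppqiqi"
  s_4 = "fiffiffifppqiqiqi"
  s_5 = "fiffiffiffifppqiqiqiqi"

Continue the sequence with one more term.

fiffiffiffiffifppqiqiqiqiqi

Each term wraps the previous one in fif on the left and qi on the right.
So the next term is fif·fiffiffiffifppqiqiqiqi·qi.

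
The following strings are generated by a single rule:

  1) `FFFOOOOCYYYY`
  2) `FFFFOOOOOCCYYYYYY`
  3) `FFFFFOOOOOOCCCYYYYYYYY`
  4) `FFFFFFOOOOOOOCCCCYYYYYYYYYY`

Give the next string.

FFFFFFFOOOOOOOOCCCCCYYYYYYYYYYYY

The n-th term is n+1 F's then n+2 O's then n-1 C's then 2n Y's, where the shown terms are n = 2, 3, 4, 5.
For the next term, n = 6, so the run lengths are 7, 8, 5, 12.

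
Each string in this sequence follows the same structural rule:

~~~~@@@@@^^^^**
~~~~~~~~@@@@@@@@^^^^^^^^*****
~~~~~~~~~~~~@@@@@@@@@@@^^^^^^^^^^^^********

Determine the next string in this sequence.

~~~~~~~~~~~~~~~~@@@@@@@@@@@@@@^^^^^^^^^^^^^^^^***********

Reading off run lengths: ~ runs 4, 8, 12; @ runs 5, 8, 11; ^ runs 4, 8, 12; * runs 2, 5, 8 — each is linear in n (n = 1, 2, …).
At n = 4 the blocks have lengths 16, 14, 16, 11.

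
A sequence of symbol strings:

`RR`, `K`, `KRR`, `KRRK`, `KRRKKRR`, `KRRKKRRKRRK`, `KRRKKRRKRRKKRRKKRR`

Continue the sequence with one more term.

This is a Fibonacci-style word recurrence s(k) = s(k−1)·s(k−2): e.g. K·RR = KRR.
The next term joins KRRKKRRKRRKKRRKKRR and KRRKKRRKRRK.

KRRKKRRKRRKKRRKKRRKRRKKRRKRRK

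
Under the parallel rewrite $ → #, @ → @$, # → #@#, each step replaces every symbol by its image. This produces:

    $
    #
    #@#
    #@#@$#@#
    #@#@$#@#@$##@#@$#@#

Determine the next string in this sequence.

#@#@$#@#@$##@#@$#@#@$##@##@#@$#@#@$##@#@$#@#

φ(#@#@$#@#@$##@#@$#@#) expands symbol-by-symbol to #@# @$ #@# @$ # #@# @$ #@# @$ # #@# #@# @$ #@# @$ # #@# @$ #@#; joining the 19 pieces gives the next term.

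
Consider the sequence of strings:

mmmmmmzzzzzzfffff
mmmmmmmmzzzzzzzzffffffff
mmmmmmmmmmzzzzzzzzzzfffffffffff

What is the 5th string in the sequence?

Reading off run lengths: m runs 6, 8, 10; z runs 6, 8, 10; f runs 5, 8, 11 — each is linear in n, where the shown terms are n = 2, 3, 4.
Setting n = 6 gives 14, 14, 17 characters in each block.

mmmmmmmmmmmmmmzzzzzzzzzzzzzzfffffffffffffffff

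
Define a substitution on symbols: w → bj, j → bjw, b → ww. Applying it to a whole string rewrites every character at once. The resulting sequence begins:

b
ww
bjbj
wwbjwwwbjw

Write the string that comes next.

bjbjwwbjwbjbjbjwwbjwbj

Rewriting each symbol of wwbjwwwbjw: w→bj, w→bj, b→ww, j→bjw, w→bj, w→bj, w→bj, b→ww, j→bjw, w→bj, which concatenates to bj bj ww bjw bj bj bj ww bjw bj.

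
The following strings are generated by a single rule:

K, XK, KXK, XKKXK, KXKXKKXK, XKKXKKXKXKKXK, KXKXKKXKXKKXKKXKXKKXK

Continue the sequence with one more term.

This is a Fibonacci-style word recurrence s(k) = s(k−2)·s(k−1): e.g. K·XK = KXK.
So term 8 is XKKXKKXKXKKXK·KXKXKKXKXKKXKKXKXKKXK.

XKKXKKXKXKKXKKXKXKKXKXKKXKKXKXKKXK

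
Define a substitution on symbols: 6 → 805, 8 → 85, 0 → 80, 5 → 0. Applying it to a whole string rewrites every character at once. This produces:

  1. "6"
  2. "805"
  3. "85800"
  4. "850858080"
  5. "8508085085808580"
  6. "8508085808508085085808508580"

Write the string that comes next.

8508085808508580850808580850808508580850808508580

Replace each of the 28 characters of 8508085808508085085808508580 in place — 85 0 80 85 80 85 0 85 80 85 0 80 85 80 85 0 80 85 0 85 80 85 0 80 85 0 85 80 — and concatenate.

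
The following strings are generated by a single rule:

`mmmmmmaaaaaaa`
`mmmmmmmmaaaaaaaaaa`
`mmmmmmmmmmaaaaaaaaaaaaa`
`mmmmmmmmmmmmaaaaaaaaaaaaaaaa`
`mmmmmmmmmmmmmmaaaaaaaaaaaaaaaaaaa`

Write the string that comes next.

Each string has the form m^{2n+2} a^{3n+1}, where the shown terms are n = 2, 3, 4, 5, 6.
For the next term, n = 7, so the run lengths are 16, 22.

mmmmmmmmmmmmmmmmaaaaaaaaaaaaaaaaaaaaaa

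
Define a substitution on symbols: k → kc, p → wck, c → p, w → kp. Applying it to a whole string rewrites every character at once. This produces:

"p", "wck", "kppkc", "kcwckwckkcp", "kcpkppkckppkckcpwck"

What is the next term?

Rewriting the 19 symbols of kcpkppkckppkckcpwck one by one yields kc p wck kc wck wck kc p kc wck wck kc p kc p wck kp p kc; concatenated:

kcpwckkcwckwckkcpkcwckwckkcpkcpwckkppkc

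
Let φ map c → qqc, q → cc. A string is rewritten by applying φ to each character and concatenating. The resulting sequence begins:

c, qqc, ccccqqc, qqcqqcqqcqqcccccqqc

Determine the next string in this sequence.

Applying the rule to each of the 19 symbols of qqcqqcqqcqqcccccqqc gives the pieces cc cc qqc cc cc qqc cc cc qqc cc cc qqc qqc qqc qqc qqc cc cc qqc, which concatenate to the answer.

ccccqqcccccqqcccccqqcccccqqcqqcqqcqqcqqcccccqqc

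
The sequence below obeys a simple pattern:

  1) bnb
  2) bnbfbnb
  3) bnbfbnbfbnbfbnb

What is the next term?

Each string is two copies of the previous one joined by 'f'.
Doubling bnbfbnbfbnbfbnb with 'f' between the halves:

bnbfbnbfbnbfbnbfbnbfbnbfbnbfbnb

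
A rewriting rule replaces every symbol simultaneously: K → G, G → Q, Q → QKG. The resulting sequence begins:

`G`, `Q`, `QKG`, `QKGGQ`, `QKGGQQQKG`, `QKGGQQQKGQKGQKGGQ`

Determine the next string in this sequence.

Rewriting the 17 symbols of QKGGQQQKGQKGQKGGQ one by one yields QKG G Q Q QKG QKG QKG G Q QKG G Q QKG G Q Q QKG; concatenated:

QKGGQQQKGQKGQKGGQQKGGQQKGGQQQKG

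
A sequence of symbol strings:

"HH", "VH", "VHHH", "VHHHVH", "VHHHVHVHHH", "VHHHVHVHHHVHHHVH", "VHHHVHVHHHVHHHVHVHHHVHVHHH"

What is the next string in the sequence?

VHHHVHVHHHVHHHVHVHHHVHVHHHVHHHVHVHHHVHHHVH

Each term (from the third on) is the previous term followed by the one before it: term 3 = VH·HH = VHHH.
The next term joins VHHHVHVHHHVHHHVHVHHHVHVHHH and VHHHVHVHHHVHHHVH.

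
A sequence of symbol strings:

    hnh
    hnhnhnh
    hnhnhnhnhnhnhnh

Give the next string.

Each string is two copies of the previous one joined by 'n'.
Doubling hnhnhnhnhnhnhnh with 'n' between the halves:

hnhnhnhnhnhnhnhnhnhnhnhnhnhnhnh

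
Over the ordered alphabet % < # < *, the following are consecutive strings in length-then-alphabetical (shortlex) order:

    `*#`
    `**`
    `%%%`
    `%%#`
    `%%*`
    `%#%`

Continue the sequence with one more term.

Treat %#% as a base-3 numeral over the given alphabet and add one, carrying through any trailing *'s.

%##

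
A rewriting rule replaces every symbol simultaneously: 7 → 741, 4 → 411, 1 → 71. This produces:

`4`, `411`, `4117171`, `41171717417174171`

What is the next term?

Applying the rule to each of the 17 symbols of 41171717417174171 gives the pieces 411 71 71 741 71 741 71 741 411 71 741 71 741 411 71 741 71, which concatenate to the answer.

4117171741717417174141171741717414117174171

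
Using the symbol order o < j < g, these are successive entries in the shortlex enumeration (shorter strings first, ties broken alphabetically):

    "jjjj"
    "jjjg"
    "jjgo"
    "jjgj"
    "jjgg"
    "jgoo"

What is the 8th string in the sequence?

Advancing 2 positions from jgoo through jgoo → jgoj reaches term 8.

jgog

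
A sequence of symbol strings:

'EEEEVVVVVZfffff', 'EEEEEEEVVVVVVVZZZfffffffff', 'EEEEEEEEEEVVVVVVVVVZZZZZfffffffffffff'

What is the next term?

EEEEEEEEEEEEEVVVVVVVVVVVZZZZZZZfffffffffffffffff

Term n consists of 3n+1 E's, followed by 2n+3 V's, followed by 2n-1 Z's, followed by 4n+1 f's (n = 1, 2, …).
Setting n = 4 gives 13, 11, 7, 17 characters in each block.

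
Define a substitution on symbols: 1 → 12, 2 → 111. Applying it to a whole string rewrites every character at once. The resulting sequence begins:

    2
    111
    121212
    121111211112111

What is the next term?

Rewriting the 15 symbols of 121111211112111 one by one yields 12 111 12 12 12 12 111 12 12 12 12 111 12 12 12; concatenated:

121111212121211112121212111121212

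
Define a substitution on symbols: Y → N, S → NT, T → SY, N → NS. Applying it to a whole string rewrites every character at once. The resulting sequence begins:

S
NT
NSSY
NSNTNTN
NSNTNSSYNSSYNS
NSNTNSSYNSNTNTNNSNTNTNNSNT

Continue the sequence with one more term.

NSNTNSSYNSNTNTNNSNTNSSYNSSYNSNSNTNSSYNSSYNSNSNTNSSY

Applying the rule to each of the 26 symbols of NSNTNSSYNSNTNTNNSNTNTNNSNT gives the pieces NS NT NS SY NS NT NT N NS NT NS SY NS SY NS NS NT NS SY NS SY NS NS NT NS SY, which concatenate to the answer.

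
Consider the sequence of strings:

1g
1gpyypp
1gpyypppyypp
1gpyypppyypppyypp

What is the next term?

1gpyypppyypppyypppyypp

The strings grow by a fixed suffix pyypp each time.
One more step from 1gpyypppyypppyypp gives the answer.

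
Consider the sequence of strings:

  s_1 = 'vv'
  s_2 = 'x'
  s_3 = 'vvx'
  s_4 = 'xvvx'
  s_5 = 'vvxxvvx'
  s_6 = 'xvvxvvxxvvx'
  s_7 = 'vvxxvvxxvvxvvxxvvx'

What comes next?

This is a Fibonacci-style word recurrence s(k) = s(k−2)·s(k−1): e.g. vv·x = vvx.
Continuing: xvvxvvxxvvx · vvxxvvxxvvxvvxxvvx gives term 8.

xvvxvvxxvvxvvxxvvxxvvxvvxxvvx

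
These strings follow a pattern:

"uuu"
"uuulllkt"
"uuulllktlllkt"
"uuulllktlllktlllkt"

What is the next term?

uuulllktlllktlllktlllkt

The strings grow by a fixed suffix lllkt each time.
One more step from uuulllktlllktlllkt gives the answer.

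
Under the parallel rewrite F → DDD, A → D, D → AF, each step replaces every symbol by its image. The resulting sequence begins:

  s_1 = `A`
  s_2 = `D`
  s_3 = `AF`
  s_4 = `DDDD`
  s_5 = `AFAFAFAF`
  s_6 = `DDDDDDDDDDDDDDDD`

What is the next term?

Replace each of the 16 characters of DDDDDDDDDDDDDDDD in place — AF AF AF AF AF AF AF AF AF AF AF AF AF AF AF AF — and concatenate.

AFAFAFAFAFAFAFAFAFAFAFAFAFAFAFAF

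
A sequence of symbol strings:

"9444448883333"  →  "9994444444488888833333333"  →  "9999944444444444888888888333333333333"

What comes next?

9999999444444444444448888888888883333333333333333

Term n consists of 2n-1 9's, followed by 3n+2 4's, followed by 3n 8's, followed by 4n 3's (n = 1, 2, …).
For the next term, n = 4, so the run lengths are 7, 14, 12, 16.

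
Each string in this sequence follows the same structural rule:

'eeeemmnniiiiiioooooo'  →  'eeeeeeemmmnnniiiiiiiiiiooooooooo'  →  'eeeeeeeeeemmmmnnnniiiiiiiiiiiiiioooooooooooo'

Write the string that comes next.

Reading off run lengths: e runs 4, 7, 10; m runs 2, 3, 4; n runs 2, 3, 4; i runs 6, 10, 14; o runs 6, 9, 12 — each is linear in n, where the shown terms are n = 2, 3, 4.
At n = 5 the blocks have lengths 13, 5, 5, 18, 15.

eeeeeeeeeeeeemmmmmnnnnniiiiiiiiiiiiiiiiiiooooooooooooooo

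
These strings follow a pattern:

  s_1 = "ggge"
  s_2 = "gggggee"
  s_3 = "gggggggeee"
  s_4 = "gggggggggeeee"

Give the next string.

The n-th term is 2n+1 g's then n e's (n = 1, 2, …).
At n = 5 the blocks have lengths 11, 5.

gggggggggggeeeee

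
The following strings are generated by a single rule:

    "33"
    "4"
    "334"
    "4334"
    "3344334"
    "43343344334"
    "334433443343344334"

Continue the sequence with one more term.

This is a Fibonacci-style word recurrence s(k) = s(k−2)·s(k−1): e.g. 33·4 = 334.
Continuing: 43343344334 · 334433443343344334 gives term 8.

43343344334334433443343344334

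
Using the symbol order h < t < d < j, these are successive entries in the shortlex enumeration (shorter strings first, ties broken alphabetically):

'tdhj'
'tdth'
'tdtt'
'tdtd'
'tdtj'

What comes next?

The successor of tdtj increments the rightmost position that isn't already j and resets every position after it to h.

tddh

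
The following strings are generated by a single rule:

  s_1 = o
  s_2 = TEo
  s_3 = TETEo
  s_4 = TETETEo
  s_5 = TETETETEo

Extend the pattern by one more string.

TETETETETEo

Every step adds TE at the front: s(k+1) = TE·s(k).
One more step from TETETETEo gives the answer.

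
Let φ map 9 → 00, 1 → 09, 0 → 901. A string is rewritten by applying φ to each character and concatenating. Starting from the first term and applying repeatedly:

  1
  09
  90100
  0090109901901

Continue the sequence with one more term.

φ(0090109901901) expands symbol-by-symbol to 901 901 00 901 09 901 00 00 901 09 00 901 09; joining the 13 pieces gives the next term.

90190100901099010000901090090109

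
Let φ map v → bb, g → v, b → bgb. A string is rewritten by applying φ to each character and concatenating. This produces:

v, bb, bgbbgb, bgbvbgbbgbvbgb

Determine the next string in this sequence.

Applying the rule to each of the 14 symbols of bgbvbgbbgbvbgb gives the pieces bgb v bgb bb bgb v bgb bgb v bgb bb bgb v bgb, which concatenate to the answer.

bgbvbgbbbbgbvbgbbgbvbgbbbbgbvbgb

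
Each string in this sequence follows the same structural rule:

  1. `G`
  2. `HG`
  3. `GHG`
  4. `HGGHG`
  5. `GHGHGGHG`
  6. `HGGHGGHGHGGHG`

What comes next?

This is a Fibonacci-style word recurrence s(k) = s(k−2)·s(k−1): e.g. G·HG = GHG.
So term 7 is GHGHGGHG·HGGHGGHGHGGHG.

GHGHGGHGHGGHGGHGHGGHG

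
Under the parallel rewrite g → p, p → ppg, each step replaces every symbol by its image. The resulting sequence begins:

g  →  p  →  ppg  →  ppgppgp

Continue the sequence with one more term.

Apply φ to ppgppgp symbol by symbol: p→ppg, p→ppg, g→p, p→ppg, p→ppg, g→p, p→ppg; joined: ppg ppg p ppg ppg p ppg.

ppgppgpppgppgpppg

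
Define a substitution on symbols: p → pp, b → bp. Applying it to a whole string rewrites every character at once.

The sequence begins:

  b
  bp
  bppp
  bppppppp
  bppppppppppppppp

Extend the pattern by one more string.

bppppppppppppppppppppppppppppppp

Replace each of the 16 characters of bppppppppppppppp in place — bp pp pp pp pp pp pp pp pp pp pp pp pp pp pp pp — and concatenate.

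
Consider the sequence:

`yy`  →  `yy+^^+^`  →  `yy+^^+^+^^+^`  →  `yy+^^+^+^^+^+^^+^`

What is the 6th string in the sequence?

yy+^^+^+^^+^+^^+^+^^+^+^^+^

The strings grow by a fixed suffix +^^+^ each time.
From yy+^^+^+^^+^+^^+^, 2 further steps: yy+^^+^+^^+^+^^+^ → yy+^^+^+^^+^+^^+^+^^+^ → (answer).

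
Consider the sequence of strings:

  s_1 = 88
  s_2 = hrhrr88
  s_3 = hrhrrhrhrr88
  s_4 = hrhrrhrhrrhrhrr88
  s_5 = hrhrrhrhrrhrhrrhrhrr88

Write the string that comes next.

hrhrrhrhrrhrhrrhrhrrhrhrr88

Each term is the previous one with hrhrr prepended.
One more step from hrhrrhrhrrhrhrrhrhrr88 gives the answer.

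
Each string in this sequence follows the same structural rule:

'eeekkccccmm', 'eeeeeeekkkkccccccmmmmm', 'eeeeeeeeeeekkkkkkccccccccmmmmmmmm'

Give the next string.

The n-th term is 4n-1 e's then 2n k's then 2n+2 c's then 3n-1 m's (n = 1, 2, …).
For the next term, n = 4, so the run lengths are 15, 8, 10, 11.

eeeeeeeeeeeeeeekkkkkkkkccccccccccmmmmmmmmmmm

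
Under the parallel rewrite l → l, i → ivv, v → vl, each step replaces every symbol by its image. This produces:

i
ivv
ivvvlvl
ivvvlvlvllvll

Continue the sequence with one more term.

φ(ivvvlvlvllvll) expands symbol-by-symbol to ivv vl vl vl l vl l vl l l vl l l; joining the 13 pieces gives the next term.

ivvvlvlvllvllvlllvlll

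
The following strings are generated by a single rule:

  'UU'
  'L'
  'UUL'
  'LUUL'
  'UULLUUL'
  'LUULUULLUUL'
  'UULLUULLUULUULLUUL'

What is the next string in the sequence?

Each term (from the third on) is the two preceding terms concatenated in order: term 3 = UU·L = UUL.
The next term joins LUULUULLUUL and UULLUULLUULUULLUUL.

LUULUULLUULUULLUULLUULUULLUUL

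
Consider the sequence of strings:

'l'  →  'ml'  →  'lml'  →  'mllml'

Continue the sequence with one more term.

lmlmllml

Each term (from the third on) is the two preceding terms concatenated in order: term 3 = l·ml = lml.
The next term joins lml and mllml.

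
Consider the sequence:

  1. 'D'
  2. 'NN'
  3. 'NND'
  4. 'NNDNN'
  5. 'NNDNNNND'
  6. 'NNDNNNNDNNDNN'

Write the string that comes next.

NNDNNNNDNNDNNNNDNNNND

This is a Fibonacci-style word recurrence s(k) = s(k−1)·s(k−2): e.g. NN·D = NND.
Continuing: NNDNNNNDNNDNN · NNDNNNND gives term 7.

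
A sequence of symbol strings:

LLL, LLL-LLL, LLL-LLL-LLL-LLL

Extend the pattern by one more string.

s(k+1) = s(k)·-·s(k) — each term doubles the last with '-' between the halves.
One more doubling of LLL-LLL-LLL-LLL gives the answer.

LLL-LLL-LLL-LLL-LLL-LLL-LLL-LLL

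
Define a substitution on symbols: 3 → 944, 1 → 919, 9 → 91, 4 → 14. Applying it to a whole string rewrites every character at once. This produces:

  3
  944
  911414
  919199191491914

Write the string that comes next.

Replace each of the 15 characters of 919199191491914 in place — 91 919 91 919 91 91 919 91 919 14 91 919 91 919 14 — and concatenate.

919199191991919199191914919199191914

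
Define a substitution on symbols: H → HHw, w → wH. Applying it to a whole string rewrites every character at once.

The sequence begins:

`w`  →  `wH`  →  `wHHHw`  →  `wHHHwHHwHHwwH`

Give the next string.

wHHHwHHwHHwwHHHwHHwwHHHwHHwwHwHHHw

φ(wHHHwHHwHHwwH) expands symbol-by-symbol to wH HHw HHw HHw wH HHw HHw wH HHw HHw wH wH HHw; joining the 13 pieces gives the next term.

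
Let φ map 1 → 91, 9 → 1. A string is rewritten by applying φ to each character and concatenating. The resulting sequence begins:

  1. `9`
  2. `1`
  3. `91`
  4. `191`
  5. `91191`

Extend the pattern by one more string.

Expanding 91191: 9→1, 1→91, 1→91, 9→1, 1→91. Concatenated: 1 91 91 1 91.

19191191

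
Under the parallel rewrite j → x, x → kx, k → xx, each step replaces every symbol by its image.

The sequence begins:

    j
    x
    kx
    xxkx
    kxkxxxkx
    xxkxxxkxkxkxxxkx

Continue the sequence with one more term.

kxkxxxkxkxkxxxkxxxkxxxkxkxkxxxkx

φ(xxkxxxkxkxkxxxkx) expands symbol-by-symbol to kx kx xx kx kx kx xx kx xx kx xx kx kx kx xx kx; joining the 16 pieces gives the next term.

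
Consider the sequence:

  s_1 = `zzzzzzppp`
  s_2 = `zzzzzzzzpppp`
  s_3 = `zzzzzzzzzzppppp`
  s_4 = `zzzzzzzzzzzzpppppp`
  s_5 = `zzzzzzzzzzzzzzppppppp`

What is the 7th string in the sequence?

Term n consists of 2n+2 z's, followed by n+1 p's, where the shown terms are n = 2, 3, 4, 5, 6.
At n = 8 the blocks have lengths 18, 9.

zzzzzzzzzzzzzzzzzzppppppppp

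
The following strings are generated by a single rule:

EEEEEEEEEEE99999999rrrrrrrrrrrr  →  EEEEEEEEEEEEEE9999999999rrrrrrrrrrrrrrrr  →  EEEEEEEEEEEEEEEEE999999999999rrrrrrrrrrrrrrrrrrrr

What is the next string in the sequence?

EEEEEEEEEEEEEEEEEEEE99999999999999rrrrrrrrrrrrrrrrrrrrrrrr

Each string has the form E^{3n+2} 9^{2n+2} r^{4n}, where the shown terms are n = 3, 4, 5.
For the next term, n = 6, so the run lengths are 20, 14, 24.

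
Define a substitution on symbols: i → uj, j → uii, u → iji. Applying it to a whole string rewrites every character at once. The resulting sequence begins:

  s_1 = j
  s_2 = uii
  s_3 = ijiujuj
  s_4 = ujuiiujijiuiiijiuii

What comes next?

Rewriting the 19 symbols of ujuiiujijiuiiijiuii one by one yields iji uii iji uj uj iji uii uj uii uj iji uj uj uj uii uj iji uj uj; concatenated:

ijiuiiijiujujijiuiiujuiiujijiujujujuiiujijiujuj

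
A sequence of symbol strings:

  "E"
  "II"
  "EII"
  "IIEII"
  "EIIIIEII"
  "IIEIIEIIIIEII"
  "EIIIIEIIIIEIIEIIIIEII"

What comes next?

IIEIIEIIIIEIIEIIIIEIIIIEIIEIIIIEII

This is a Fibonacci-style word recurrence s(k) = s(k−2)·s(k−1): e.g. E·II = EII.
Continuing: IIEIIEIIIIEII · EIIIIEIIIIEIIEIIIIEII gives term 8.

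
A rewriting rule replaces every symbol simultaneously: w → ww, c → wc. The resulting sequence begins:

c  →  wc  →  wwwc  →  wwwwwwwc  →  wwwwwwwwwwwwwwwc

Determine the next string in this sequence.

Rewriting the 16 symbols of wwwwwwwwwwwwwwwc one by one yields ww ww ww ww ww ww ww ww ww ww ww ww ww ww ww wc; concatenated:

wwwwwwwwwwwwwwwwwwwwwwwwwwwwwwwc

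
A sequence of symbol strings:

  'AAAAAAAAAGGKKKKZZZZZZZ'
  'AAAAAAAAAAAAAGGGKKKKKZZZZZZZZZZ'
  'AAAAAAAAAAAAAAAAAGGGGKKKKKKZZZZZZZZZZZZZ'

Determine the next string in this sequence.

AAAAAAAAAAAAAAAAAAAAAGGGGGKKKKKKKZZZZZZZZZZZZZZZZ

The n-th term is 4n+1 A's then n G's then n+2 K's then 3n+1 Z's, where the shown terms are n = 2, 3, 4.
At n = 5 the blocks have lengths 21, 5, 7, 16.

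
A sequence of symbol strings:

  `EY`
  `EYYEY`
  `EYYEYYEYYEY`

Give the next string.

Every step duplicates the string with 'Y' between the halves.
So the next term is two copies of EYYEYYEYYEY with 'Y' between the halves.

EYYEYYEYYEYYEYYEYYEYYEY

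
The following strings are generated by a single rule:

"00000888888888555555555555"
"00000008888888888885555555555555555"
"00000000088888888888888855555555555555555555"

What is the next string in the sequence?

Term n consists of 2n-1 0's, followed by 3n 8's, followed by 4n 5's, where the shown terms are n = 3, 4, 5.
Setting n = 6 gives 11, 18, 24 characters in each block.

00000000000888888888888888888555555555555555555555555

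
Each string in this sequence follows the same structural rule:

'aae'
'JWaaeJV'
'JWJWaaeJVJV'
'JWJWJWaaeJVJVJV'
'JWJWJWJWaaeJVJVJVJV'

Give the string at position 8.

JWJWJWJWJWJWJWaaeJVJVJVJVJVJVJV

Each term wraps the previous one in JW on the left and JV on the right.
From JWJWJWJWaaeJVJVJVJV, 3 further steps: JWJWJWJWaaeJVJVJVJV → JWJWJWJWJWaaeJVJVJVJVJV → JWJWJWJWJWJWaaeJVJVJVJVJVJV → (answer).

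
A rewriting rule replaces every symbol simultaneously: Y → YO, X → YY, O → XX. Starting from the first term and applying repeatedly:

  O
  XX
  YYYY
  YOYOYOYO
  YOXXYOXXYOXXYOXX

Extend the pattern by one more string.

φ(YOXXYOXXYOXXYOXX) expands symbol-by-symbol to YO XX YY YY YO XX YY YY YO XX YY YY YO XX YY YY; joining the 16 pieces gives the next term.

YOXXYYYYYOXXYYYYYOXXYYYYYOXXYYYY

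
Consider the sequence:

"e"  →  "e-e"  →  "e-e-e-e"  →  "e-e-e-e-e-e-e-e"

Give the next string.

e-e-e-e-e-e-e-e-e-e-e-e-e-e-e-e

Every step duplicates the string with '-' between the halves.
One more doubling of e-e-e-e-e-e-e-e gives the answer.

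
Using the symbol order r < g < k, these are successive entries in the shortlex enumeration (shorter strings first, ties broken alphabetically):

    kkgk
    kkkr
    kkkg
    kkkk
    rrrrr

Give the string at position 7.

Advancing 2 positions from rrrrr through rrrrr → rrrrg reaches term 7.

rrrrk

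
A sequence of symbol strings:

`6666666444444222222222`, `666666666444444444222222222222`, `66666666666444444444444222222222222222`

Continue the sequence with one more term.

Term n consists of 2n+3 6's, followed by 3n 4's, followed by 3n+3 2's, where the shown terms are n = 2, 3, 4.
Setting n = 5 gives 13, 15, 18 characters in each block.

6666666666666444444444444444222222222222222222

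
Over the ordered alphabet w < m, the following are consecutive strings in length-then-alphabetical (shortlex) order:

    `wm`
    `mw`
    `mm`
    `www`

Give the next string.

The successor of www increments the rightmost position that isn't already m and resets every position after it to w.

wwm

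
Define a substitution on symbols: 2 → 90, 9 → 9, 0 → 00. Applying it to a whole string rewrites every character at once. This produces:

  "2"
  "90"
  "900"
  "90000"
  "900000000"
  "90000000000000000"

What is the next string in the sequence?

Rewriting the 17 symbols of 90000000000000000 one by one yields 9 00 00 00 00 00 00 00 00 00 00 00 00 00 00 00 00; concatenated:

900000000000000000000000000000000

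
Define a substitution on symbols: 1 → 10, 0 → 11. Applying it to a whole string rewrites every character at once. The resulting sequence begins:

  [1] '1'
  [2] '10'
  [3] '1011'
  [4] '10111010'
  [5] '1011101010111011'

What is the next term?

Replace each of the 16 characters of 1011101010111011 in place — 10 11 10 10 10 11 10 11 10 11 10 10 10 11 10 10 — and concatenate.

10111010101110111011101010111010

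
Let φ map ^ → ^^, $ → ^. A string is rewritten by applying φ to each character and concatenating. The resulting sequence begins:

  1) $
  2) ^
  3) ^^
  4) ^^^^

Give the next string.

Rewriting each symbol of ^^^^: ^→^^, ^→^^, ^→^^, ^→^^, which concatenates to ^^ ^^ ^^ ^^.

^^^^^^^^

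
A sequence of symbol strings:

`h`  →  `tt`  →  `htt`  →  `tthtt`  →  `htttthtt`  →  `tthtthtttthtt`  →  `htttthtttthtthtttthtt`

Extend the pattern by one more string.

This is a Fibonacci-style word recurrence s(k) = s(k−2)·s(k−1): e.g. h·tt = htt.
Continuing: tthtthtttthtt · htttthtttthtthtttthtt gives term 8.

tthtthtttthtthtttthtttthtthtttthtt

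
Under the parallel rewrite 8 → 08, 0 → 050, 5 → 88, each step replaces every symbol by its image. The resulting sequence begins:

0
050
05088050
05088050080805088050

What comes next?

05088050080805088050050080500805088050080805088050

φ(05088050080805088050) expands symbol-by-symbol to 050 88 050 08 08 050 88 050 050 08 050 08 050 88 050 08 08 050 88 050; joining the 20 pieces gives the next term.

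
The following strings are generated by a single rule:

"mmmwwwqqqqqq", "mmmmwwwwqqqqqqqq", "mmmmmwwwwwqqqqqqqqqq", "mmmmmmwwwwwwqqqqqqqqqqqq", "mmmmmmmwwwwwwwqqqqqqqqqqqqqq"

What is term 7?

mmmmmmmmmwwwwwwwwwqqqqqqqqqqqqqqqqqq

The n-th term is n m's then n w's then 2n q's, where the shown terms are n = 3, 4, 5, 6, 7.
For term 7, n = 9, so the run lengths are 9, 9, 18.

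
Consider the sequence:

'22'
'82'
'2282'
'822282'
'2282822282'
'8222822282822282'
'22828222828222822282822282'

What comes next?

822282228282228222828222828222822282822282

From term 3 onward, concatenate the second-to-last term with the last: 22·82 = 2282, 82·2282 = 822282, …
So term 8 is 8222822282822282·22828222828222822282822282.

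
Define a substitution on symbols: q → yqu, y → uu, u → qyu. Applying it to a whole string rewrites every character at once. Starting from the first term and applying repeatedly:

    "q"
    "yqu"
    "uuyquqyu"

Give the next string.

Apply φ to uuyquqyu symbol by symbol: u→qyu, u→qyu, y→uu, q→yqu, u→qyu, q→yqu, y→uu, u→qyu; joined: qyu qyu uu yqu qyu yqu uu qyu.

qyuqyuuuyquqyuyquuuqyu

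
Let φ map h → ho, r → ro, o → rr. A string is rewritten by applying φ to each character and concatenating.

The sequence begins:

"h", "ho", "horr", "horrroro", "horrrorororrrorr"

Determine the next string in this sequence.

horrrorororrrorrrorrrorororrroro

φ(horrrorororrrorr) expands symbol-by-symbol to ho rr ro ro ro rr ro rr ro rr ro ro ro rr ro ro; joining the 16 pieces gives the next term.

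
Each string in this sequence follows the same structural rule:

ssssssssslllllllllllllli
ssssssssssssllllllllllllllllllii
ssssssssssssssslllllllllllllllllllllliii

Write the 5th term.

Reading off run lengths: s runs 9, 12, 15; l runs 14, 18, 22; i runs 1, 2, 3 — each is linear in n, where the shown terms are n = 3, 4, 5.
At n = 7 the blocks have lengths 21, 30, 5.

ssssssssssssssssssssslllllllllllllllllllllllllllllliiiii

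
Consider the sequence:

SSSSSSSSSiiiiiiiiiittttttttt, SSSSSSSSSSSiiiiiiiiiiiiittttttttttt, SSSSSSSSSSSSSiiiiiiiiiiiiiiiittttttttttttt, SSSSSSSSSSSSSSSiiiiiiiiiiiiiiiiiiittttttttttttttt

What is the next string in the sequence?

SSSSSSSSSSSSSSSSSiiiiiiiiiiiiiiiiiiiiiittttttttttttttttt

Each string has the form S^{2n+3} i^{3n+1} t^{2n+3}, where the shown terms are n = 3, 4, 5, 6.
For the next term, n = 7, so the run lengths are 17, 22, 17.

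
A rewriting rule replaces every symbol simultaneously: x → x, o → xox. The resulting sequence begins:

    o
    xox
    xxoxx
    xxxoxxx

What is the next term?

xxxxoxxxx

Apply φ to xxxoxxx symbol by symbol: x→x, x→x, x→x, o→xox, x→x, x→x, x→x; joined: x x x xox x x x.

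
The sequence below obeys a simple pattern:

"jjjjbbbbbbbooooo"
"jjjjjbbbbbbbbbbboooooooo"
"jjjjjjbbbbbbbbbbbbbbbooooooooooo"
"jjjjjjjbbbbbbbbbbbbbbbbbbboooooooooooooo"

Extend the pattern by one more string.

Each string has the form j^{n+3} b^{4n+3} o^{3n+2} (n = 1, 2, …).
For the next term, n = 5, so the run lengths are 8, 23, 17.

jjjjjjjjbbbbbbbbbbbbbbbbbbbbbbbooooooooooooooooo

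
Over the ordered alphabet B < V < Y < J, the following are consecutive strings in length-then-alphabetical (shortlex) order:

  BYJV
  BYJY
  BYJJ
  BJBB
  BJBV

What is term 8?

BJVB

Continuing the enumeration 3 steps past BJBV: BJBV → BJBY → BJBJ → (answer).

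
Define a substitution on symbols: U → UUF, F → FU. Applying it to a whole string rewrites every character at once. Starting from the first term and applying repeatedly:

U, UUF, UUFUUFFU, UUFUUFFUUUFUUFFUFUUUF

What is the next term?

φ(UUFUUFFUUUFUUFFUFUUUF) expands symbol-by-symbol to UUF UUF FU UUF UUF FU FU UUF UUF UUF FU UUF UUF FU FU UUF FU UUF UUF UUF FU; joining the 21 pieces gives the next term.

UUFUUFFUUUFUUFFUFUUUFUUFUUFFUUUFUUFFUFUUUFFUUUFUUFUUFFU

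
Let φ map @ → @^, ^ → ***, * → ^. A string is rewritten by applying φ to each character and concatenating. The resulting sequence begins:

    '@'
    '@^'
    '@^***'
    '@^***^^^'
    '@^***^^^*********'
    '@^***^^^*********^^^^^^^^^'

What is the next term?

Rewriting the 26 symbols of @^***^^^*********^^^^^^^^^ one by one yields @^ *** ^ ^ ^ *** *** *** ^ ^ ^ ^ ^ ^ ^ ^ ^ *** *** *** *** *** *** *** *** ***; concatenated:

@^***^^^*********^^^^^^^^^***************************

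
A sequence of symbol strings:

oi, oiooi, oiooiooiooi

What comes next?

oiooiooiooiooiooiooiooi

Every step duplicates the string with 'o' between the halves.
One more doubling of oiooiooiooi gives the answer.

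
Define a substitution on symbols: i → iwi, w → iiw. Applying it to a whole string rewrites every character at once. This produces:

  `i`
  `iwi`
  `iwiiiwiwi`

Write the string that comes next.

iwiiiwiwiiwiiwiiiwiwiiiwiwi

Expanding iwiiiwiwi: i→iwi, w→iiw, i→iwi, i→iwi, i→iwi, w→iiw, i→iwi, w→iiw, i→iwi. Concatenated: iwi iiw iwi iwi iwi iiw iwi iiw iwi.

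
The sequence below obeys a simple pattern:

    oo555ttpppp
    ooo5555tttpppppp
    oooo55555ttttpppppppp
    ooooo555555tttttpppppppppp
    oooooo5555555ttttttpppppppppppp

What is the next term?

ooooooo55555555tttttttpppppppppppppp

Term n consists of n o's, followed by n+1 5's, followed by n t's, followed by 2n p's, where the shown terms are n = 2, 3, 4, 5, 6.
At n = 7 the blocks have lengths 7, 8, 7, 14.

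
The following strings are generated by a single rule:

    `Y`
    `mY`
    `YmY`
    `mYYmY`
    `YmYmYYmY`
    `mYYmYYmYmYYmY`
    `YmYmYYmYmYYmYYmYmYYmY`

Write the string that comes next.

mYYmYYmYmYYmYYmYmYYmYmYYmYYmYmYYmY

Each term (from the third on) is the two preceding terms concatenated in order: term 3 = Y·mY = YmY.
Continuing: mYYmYYmYmYYmY · YmYmYYmYmYYmYYmYmYYmY gives term 8.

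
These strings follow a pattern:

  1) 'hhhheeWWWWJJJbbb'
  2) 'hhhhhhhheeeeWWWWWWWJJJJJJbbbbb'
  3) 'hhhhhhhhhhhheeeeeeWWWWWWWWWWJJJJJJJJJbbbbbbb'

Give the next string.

The n-th term is 4n h's then 2n e's then 3n+1 W's then 3n J's then 2n+1 b's (n = 1, 2, …).
At n = 4 the blocks have lengths 16, 8, 13, 12, 9.

hhhhhhhhhhhhhhhheeeeeeeeWWWWWWWWWWWWWJJJJJJJJJJJJbbbbbbbbb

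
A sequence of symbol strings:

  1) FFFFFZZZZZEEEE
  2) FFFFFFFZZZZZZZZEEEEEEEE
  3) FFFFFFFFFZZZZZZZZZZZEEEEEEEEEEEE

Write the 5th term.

FFFFFFFFFFFFFZZZZZZZZZZZZZZZZZEEEEEEEEEEEEEEEEEEEE

Reading off run lengths: F runs 5, 7, 9; Z runs 5, 8, 11; E runs 4, 8, 12 — each is linear in n (n = 1, 2, …).
At n = 5 the blocks have lengths 13, 17, 20.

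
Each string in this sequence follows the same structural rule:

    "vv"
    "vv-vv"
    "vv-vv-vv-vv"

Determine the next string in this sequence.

s(k+1) = s(k)·-·s(k) — each term doubles the last with '-' between the halves.
Doubling vv-vv-vv-vv with '-' between the halves:

vv-vv-vv-vv-vv-vv-vv-vv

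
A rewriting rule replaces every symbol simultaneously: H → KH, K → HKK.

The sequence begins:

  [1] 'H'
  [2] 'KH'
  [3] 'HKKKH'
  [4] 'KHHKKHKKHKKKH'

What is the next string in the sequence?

HKKKHKHHKKHKKKHHKKHKKKHHKKHKKHKKKH

Replace each of the 13 characters of KHHKKHKKHKKKH in place — HKK KH KH HKK HKK KH HKK HKK KH HKK HKK HKK KH — and concatenate.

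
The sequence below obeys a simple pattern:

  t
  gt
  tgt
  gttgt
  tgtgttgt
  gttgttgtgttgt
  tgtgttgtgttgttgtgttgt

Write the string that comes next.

From term 3 onward, concatenate the second-to-last term with the last: t·gt = tgt, gt·tgt = gttgt, …
The next term joins gttgttgtgttgt and tgtgttgtgttgttgtgttgt.

gttgttgtgttgttgtgttgtgttgttgtgttgt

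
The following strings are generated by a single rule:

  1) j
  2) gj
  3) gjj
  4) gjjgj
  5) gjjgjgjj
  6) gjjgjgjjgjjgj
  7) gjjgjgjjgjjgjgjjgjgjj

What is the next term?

Each term (from the third on) is the previous term followed by the one before it: term 3 = gj·j = gjj.
The next term joins gjjgjgjjgjjgjgjjgjgjj and gjjgjgjjgjjgj.

gjjgjgjjgjjgjgjjgjgjjgjjgjgjjgjjgj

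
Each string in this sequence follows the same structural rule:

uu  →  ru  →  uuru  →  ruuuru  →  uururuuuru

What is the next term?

ruuuruuururuuuru

This is a Fibonacci-style word recurrence s(k) = s(k−2)·s(k−1): e.g. uu·ru = uuru.
Continuing: ruuuru · uururuuuru gives term 6.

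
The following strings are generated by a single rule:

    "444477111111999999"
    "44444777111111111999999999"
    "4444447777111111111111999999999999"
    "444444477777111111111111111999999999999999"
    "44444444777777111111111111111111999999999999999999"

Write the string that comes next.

Reading off run lengths: 4 runs 4, 5, 6, 7, 8; 7 runs 2, 3, 4, 5, 6; 1 runs 6, 9, 12, 15, 18; 9 runs 6, 9, 12, 15, 18 — each is linear in n, where the shown terms are n = 2, 3, 4, 5, 6.
At n = 7 the blocks have lengths 9, 7, 21, 21.

4444444447777777111111111111111111111999999999999999999999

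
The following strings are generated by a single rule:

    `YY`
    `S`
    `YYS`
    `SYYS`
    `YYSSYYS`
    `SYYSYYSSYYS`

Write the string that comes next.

YYSSYYSSYYSYYSSYYS

Each term (from the third on) is the two preceding terms concatenated in order: term 3 = YY·S = YYS.
The next term joins YYSSYYS and SYYSYYSSYYS.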